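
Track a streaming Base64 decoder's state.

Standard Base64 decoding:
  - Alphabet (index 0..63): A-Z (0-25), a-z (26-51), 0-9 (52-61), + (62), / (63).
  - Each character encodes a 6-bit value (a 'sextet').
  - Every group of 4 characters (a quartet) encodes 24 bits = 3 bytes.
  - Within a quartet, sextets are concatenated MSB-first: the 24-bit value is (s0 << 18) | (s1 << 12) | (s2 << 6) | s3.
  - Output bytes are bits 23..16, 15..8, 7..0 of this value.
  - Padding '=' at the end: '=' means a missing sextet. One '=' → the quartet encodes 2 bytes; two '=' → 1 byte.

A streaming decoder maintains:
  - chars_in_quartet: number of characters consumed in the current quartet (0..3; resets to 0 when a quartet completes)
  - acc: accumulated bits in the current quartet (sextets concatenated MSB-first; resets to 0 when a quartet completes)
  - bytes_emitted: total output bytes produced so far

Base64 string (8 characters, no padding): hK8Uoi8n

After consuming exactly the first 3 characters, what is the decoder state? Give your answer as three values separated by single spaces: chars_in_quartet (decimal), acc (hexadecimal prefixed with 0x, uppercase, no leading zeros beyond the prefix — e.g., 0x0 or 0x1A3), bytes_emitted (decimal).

Answer: 3 0x212BC 0

Derivation:
After char 0 ('h'=33): chars_in_quartet=1 acc=0x21 bytes_emitted=0
After char 1 ('K'=10): chars_in_quartet=2 acc=0x84A bytes_emitted=0
After char 2 ('8'=60): chars_in_quartet=3 acc=0x212BC bytes_emitted=0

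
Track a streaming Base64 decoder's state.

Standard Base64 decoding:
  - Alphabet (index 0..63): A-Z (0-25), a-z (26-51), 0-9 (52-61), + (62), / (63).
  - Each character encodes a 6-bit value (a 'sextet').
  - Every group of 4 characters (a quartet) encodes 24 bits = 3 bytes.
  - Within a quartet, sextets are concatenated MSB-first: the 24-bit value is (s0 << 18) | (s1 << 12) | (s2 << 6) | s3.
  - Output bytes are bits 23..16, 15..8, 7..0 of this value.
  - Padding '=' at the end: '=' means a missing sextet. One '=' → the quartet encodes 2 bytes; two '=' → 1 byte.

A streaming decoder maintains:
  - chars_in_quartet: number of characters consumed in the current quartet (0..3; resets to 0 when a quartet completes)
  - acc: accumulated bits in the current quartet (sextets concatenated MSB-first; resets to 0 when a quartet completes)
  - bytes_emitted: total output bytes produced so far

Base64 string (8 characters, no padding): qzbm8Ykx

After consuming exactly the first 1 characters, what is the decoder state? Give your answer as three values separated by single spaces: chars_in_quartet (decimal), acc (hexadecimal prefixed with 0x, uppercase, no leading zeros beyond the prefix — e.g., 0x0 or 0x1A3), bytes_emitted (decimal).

Answer: 1 0x2A 0

Derivation:
After char 0 ('q'=42): chars_in_quartet=1 acc=0x2A bytes_emitted=0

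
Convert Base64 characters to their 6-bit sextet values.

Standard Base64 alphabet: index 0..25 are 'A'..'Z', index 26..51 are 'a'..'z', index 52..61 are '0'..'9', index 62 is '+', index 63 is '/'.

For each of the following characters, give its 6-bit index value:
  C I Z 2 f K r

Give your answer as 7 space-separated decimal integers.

Answer: 2 8 25 54 31 10 43

Derivation:
'C': A..Z range, ord('C') − ord('A') = 2
'I': A..Z range, ord('I') − ord('A') = 8
'Z': A..Z range, ord('Z') − ord('A') = 25
'2': 0..9 range, 52 + ord('2') − ord('0') = 54
'f': a..z range, 26 + ord('f') − ord('a') = 31
'K': A..Z range, ord('K') − ord('A') = 10
'r': a..z range, 26 + ord('r') − ord('a') = 43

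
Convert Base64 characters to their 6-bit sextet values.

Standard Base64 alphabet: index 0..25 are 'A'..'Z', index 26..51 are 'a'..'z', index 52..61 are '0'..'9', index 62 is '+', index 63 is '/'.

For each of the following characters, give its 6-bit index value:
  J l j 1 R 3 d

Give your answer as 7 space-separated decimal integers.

Answer: 9 37 35 53 17 55 29

Derivation:
'J': A..Z range, ord('J') − ord('A') = 9
'l': a..z range, 26 + ord('l') − ord('a') = 37
'j': a..z range, 26 + ord('j') − ord('a') = 35
'1': 0..9 range, 52 + ord('1') − ord('0') = 53
'R': A..Z range, ord('R') − ord('A') = 17
'3': 0..9 range, 52 + ord('3') − ord('0') = 55
'd': a..z range, 26 + ord('d') − ord('a') = 29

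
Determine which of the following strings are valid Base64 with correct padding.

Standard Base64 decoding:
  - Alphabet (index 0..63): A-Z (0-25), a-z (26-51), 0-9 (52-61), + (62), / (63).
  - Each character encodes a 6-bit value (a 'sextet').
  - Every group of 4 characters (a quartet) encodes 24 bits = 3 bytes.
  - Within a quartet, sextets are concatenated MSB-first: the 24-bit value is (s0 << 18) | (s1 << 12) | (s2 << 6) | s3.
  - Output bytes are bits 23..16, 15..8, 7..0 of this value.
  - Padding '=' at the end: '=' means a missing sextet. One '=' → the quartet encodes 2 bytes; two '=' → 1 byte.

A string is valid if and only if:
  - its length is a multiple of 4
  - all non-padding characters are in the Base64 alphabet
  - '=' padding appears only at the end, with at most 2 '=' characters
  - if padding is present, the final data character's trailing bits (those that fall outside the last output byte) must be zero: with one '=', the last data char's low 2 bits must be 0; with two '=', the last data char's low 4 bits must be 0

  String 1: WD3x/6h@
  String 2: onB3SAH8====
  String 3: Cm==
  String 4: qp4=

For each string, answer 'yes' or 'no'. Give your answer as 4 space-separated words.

String 1: 'WD3x/6h@' → invalid (bad char(s): ['@'])
String 2: 'onB3SAH8====' → invalid (4 pad chars (max 2))
String 3: 'Cm==' → invalid (bad trailing bits)
String 4: 'qp4=' → valid

Answer: no no no yes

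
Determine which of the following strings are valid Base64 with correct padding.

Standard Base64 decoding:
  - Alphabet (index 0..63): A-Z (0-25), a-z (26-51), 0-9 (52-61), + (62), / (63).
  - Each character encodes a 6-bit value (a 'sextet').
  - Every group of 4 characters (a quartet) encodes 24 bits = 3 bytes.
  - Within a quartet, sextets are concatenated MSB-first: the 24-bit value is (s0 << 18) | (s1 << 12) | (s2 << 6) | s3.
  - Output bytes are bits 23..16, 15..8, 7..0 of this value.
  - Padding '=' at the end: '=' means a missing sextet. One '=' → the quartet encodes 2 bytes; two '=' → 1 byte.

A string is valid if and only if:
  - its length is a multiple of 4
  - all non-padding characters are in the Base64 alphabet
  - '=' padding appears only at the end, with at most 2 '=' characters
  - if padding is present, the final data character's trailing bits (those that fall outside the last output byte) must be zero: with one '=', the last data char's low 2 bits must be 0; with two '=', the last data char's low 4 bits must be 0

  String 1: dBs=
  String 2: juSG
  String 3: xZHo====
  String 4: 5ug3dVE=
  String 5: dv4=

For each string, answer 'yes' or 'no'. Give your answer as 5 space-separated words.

Answer: yes yes no yes yes

Derivation:
String 1: 'dBs=' → valid
String 2: 'juSG' → valid
String 3: 'xZHo====' → invalid (4 pad chars (max 2))
String 4: '5ug3dVE=' → valid
String 5: 'dv4=' → valid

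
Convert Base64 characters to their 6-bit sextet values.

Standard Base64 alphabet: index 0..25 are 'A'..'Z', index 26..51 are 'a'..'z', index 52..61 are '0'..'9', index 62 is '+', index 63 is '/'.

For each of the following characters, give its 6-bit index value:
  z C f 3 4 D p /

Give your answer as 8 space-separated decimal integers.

Answer: 51 2 31 55 56 3 41 63

Derivation:
'z': a..z range, 26 + ord('z') − ord('a') = 51
'C': A..Z range, ord('C') − ord('A') = 2
'f': a..z range, 26 + ord('f') − ord('a') = 31
'3': 0..9 range, 52 + ord('3') − ord('0') = 55
'4': 0..9 range, 52 + ord('4') − ord('0') = 56
'D': A..Z range, ord('D') − ord('A') = 3
'p': a..z range, 26 + ord('p') − ord('a') = 41
'/': index 63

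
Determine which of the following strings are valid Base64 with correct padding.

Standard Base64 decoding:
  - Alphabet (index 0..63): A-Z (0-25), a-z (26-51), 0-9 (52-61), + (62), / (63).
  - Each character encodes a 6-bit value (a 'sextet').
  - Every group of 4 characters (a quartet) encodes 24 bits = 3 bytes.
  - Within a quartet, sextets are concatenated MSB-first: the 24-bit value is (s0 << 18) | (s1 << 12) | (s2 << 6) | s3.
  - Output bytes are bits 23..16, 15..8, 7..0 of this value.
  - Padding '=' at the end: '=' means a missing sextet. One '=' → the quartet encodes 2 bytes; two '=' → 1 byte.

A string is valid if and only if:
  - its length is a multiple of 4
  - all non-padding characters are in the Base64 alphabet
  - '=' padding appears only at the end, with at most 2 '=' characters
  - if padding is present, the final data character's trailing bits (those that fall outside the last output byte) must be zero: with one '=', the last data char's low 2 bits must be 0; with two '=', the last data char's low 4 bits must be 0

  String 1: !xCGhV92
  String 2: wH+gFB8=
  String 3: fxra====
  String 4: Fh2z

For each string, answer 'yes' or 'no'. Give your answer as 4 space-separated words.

String 1: '!xCGhV92' → invalid (bad char(s): ['!'])
String 2: 'wH+gFB8=' → valid
String 3: 'fxra====' → invalid (4 pad chars (max 2))
String 4: 'Fh2z' → valid

Answer: no yes no yes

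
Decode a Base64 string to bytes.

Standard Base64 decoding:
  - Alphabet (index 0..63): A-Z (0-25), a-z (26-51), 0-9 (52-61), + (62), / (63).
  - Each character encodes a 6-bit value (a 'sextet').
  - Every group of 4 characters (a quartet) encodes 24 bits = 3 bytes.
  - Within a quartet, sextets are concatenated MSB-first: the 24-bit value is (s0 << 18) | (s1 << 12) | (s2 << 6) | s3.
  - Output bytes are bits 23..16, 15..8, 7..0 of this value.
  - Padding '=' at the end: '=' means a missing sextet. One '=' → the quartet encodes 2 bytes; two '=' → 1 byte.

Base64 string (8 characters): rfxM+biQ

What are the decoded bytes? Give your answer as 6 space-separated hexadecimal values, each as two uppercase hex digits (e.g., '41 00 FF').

After char 0 ('r'=43): chars_in_quartet=1 acc=0x2B bytes_emitted=0
After char 1 ('f'=31): chars_in_quartet=2 acc=0xADF bytes_emitted=0
After char 2 ('x'=49): chars_in_quartet=3 acc=0x2B7F1 bytes_emitted=0
After char 3 ('M'=12): chars_in_quartet=4 acc=0xADFC4C -> emit AD FC 4C, reset; bytes_emitted=3
After char 4 ('+'=62): chars_in_quartet=1 acc=0x3E bytes_emitted=3
After char 5 ('b'=27): chars_in_quartet=2 acc=0xF9B bytes_emitted=3
After char 6 ('i'=34): chars_in_quartet=3 acc=0x3E6E2 bytes_emitted=3
After char 7 ('Q'=16): chars_in_quartet=4 acc=0xF9B890 -> emit F9 B8 90, reset; bytes_emitted=6

Answer: AD FC 4C F9 B8 90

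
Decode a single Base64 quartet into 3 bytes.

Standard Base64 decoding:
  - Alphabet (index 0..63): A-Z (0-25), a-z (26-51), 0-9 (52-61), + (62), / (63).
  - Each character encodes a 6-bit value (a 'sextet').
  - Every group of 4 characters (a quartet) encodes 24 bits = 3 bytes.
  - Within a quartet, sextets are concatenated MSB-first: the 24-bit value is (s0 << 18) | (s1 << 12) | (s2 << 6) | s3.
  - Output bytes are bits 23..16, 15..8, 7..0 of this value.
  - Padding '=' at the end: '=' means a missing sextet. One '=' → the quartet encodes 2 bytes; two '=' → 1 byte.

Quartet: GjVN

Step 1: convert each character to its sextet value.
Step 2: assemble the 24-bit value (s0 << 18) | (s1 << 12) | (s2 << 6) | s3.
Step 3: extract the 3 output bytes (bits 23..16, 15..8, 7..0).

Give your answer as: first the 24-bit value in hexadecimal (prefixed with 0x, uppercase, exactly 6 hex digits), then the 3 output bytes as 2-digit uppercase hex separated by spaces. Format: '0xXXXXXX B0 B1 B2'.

Answer: 0x1A354D 1A 35 4D

Derivation:
Sextets: G=6, j=35, V=21, N=13
24-bit: (6<<18) | (35<<12) | (21<<6) | 13
      = 0x180000 | 0x023000 | 0x000540 | 0x00000D
      = 0x1A354D
Bytes: (v>>16)&0xFF=1A, (v>>8)&0xFF=35, v&0xFF=4D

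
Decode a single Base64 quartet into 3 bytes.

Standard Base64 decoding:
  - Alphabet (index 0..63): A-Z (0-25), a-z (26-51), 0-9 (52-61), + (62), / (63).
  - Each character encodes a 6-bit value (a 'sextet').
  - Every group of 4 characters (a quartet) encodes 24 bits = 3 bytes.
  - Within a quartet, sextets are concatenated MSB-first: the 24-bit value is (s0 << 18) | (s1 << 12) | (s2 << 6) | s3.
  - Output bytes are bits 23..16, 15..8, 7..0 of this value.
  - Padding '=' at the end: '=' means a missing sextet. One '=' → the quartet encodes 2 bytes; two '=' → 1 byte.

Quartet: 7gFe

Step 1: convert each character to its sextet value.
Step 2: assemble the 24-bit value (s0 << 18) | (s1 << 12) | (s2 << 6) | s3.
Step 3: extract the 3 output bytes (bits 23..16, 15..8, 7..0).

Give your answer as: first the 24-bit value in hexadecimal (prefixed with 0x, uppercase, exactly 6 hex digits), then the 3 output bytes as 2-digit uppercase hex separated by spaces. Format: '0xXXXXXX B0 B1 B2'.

Sextets: 7=59, g=32, F=5, e=30
24-bit: (59<<18) | (32<<12) | (5<<6) | 30
      = 0xEC0000 | 0x020000 | 0x000140 | 0x00001E
      = 0xEE015E
Bytes: (v>>16)&0xFF=EE, (v>>8)&0xFF=01, v&0xFF=5E

Answer: 0xEE015E EE 01 5E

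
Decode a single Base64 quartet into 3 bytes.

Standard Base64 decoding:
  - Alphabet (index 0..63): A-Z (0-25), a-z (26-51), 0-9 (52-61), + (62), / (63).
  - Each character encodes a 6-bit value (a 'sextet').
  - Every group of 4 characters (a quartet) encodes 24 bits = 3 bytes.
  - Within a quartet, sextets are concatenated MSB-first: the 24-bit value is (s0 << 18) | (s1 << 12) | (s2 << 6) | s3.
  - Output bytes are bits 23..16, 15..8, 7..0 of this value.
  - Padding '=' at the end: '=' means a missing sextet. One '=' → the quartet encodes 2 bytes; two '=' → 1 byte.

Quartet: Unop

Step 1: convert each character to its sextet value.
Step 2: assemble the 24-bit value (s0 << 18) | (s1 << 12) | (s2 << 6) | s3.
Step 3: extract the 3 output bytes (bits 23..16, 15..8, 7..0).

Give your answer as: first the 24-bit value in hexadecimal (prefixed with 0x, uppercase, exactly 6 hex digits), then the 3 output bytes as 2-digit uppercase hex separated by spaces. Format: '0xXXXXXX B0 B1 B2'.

Answer: 0x527A29 52 7A 29

Derivation:
Sextets: U=20, n=39, o=40, p=41
24-bit: (20<<18) | (39<<12) | (40<<6) | 41
      = 0x500000 | 0x027000 | 0x000A00 | 0x000029
      = 0x527A29
Bytes: (v>>16)&0xFF=52, (v>>8)&0xFF=7A, v&0xFF=29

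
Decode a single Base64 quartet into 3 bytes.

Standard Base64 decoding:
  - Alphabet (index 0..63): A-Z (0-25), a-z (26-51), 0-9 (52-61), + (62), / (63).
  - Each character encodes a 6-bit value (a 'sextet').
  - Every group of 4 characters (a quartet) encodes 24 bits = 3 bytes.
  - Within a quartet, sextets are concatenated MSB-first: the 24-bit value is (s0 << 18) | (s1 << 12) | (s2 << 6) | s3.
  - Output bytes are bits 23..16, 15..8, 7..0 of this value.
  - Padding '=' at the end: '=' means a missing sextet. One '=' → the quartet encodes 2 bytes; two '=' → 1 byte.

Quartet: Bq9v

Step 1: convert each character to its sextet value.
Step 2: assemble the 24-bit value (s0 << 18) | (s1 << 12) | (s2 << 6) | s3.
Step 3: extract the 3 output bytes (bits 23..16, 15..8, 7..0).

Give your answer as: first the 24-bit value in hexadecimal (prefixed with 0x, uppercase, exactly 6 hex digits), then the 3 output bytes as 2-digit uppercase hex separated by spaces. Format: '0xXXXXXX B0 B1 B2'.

Sextets: B=1, q=42, 9=61, v=47
24-bit: (1<<18) | (42<<12) | (61<<6) | 47
      = 0x040000 | 0x02A000 | 0x000F40 | 0x00002F
      = 0x06AF6F
Bytes: (v>>16)&0xFF=06, (v>>8)&0xFF=AF, v&0xFF=6F

Answer: 0x06AF6F 06 AF 6F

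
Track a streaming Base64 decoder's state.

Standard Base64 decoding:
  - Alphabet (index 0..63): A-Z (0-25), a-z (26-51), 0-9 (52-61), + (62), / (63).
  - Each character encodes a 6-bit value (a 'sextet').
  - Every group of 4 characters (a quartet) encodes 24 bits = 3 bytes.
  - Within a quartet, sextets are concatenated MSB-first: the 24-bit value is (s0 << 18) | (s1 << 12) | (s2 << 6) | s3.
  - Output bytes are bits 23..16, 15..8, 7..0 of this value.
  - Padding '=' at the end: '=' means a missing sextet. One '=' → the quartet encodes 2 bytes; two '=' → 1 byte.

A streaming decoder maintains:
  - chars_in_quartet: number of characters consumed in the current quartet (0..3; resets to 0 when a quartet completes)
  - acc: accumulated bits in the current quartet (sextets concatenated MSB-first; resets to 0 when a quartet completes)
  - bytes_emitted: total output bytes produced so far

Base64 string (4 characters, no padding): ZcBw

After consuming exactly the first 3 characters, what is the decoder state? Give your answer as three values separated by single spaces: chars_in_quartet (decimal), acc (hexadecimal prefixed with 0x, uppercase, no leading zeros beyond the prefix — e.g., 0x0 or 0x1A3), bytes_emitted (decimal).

After char 0 ('Z'=25): chars_in_quartet=1 acc=0x19 bytes_emitted=0
After char 1 ('c'=28): chars_in_quartet=2 acc=0x65C bytes_emitted=0
After char 2 ('B'=1): chars_in_quartet=3 acc=0x19701 bytes_emitted=0

Answer: 3 0x19701 0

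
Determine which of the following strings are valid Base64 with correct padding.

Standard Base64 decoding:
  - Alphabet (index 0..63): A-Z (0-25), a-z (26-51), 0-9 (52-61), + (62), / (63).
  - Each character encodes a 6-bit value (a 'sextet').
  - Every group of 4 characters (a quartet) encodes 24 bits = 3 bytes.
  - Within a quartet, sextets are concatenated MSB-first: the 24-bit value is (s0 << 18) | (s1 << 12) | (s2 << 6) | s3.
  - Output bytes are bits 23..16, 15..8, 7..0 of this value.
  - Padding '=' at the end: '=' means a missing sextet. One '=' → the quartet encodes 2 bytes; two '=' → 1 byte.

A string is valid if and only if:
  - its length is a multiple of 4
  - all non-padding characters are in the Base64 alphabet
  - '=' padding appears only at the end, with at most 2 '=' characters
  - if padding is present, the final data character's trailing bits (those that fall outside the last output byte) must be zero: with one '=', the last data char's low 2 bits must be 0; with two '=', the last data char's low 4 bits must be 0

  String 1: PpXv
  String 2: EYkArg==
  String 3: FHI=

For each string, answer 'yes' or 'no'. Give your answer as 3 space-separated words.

String 1: 'PpXv' → valid
String 2: 'EYkArg==' → valid
String 3: 'FHI=' → valid

Answer: yes yes yes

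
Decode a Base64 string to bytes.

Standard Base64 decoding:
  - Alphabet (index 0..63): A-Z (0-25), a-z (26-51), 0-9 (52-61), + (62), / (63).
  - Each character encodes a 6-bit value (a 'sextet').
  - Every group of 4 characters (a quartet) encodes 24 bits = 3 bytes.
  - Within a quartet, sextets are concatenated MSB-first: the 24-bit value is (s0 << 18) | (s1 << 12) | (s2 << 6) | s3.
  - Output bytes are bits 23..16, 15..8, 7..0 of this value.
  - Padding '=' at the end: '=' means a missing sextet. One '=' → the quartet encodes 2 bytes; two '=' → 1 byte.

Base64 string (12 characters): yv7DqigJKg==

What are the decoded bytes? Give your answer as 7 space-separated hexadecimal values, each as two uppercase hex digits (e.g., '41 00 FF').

Answer: CA FE C3 AA 28 09 2A

Derivation:
After char 0 ('y'=50): chars_in_quartet=1 acc=0x32 bytes_emitted=0
After char 1 ('v'=47): chars_in_quartet=2 acc=0xCAF bytes_emitted=0
After char 2 ('7'=59): chars_in_quartet=3 acc=0x32BFB bytes_emitted=0
After char 3 ('D'=3): chars_in_quartet=4 acc=0xCAFEC3 -> emit CA FE C3, reset; bytes_emitted=3
After char 4 ('q'=42): chars_in_quartet=1 acc=0x2A bytes_emitted=3
After char 5 ('i'=34): chars_in_quartet=2 acc=0xAA2 bytes_emitted=3
After char 6 ('g'=32): chars_in_quartet=3 acc=0x2A8A0 bytes_emitted=3
After char 7 ('J'=9): chars_in_quartet=4 acc=0xAA2809 -> emit AA 28 09, reset; bytes_emitted=6
After char 8 ('K'=10): chars_in_quartet=1 acc=0xA bytes_emitted=6
After char 9 ('g'=32): chars_in_quartet=2 acc=0x2A0 bytes_emitted=6
Padding '==': partial quartet acc=0x2A0 -> emit 2A; bytes_emitted=7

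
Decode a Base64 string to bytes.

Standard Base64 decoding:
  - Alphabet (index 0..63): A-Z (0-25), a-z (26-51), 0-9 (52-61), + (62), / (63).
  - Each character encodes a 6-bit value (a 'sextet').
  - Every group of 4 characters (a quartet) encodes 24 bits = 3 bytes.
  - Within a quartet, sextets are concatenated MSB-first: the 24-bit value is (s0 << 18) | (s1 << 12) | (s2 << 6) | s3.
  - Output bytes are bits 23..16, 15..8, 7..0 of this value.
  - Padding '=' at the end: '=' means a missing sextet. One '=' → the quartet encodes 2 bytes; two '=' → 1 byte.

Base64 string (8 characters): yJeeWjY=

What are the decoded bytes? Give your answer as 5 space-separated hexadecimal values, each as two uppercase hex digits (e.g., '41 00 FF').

Answer: C8 97 9E 5A 36

Derivation:
After char 0 ('y'=50): chars_in_quartet=1 acc=0x32 bytes_emitted=0
After char 1 ('J'=9): chars_in_quartet=2 acc=0xC89 bytes_emitted=0
After char 2 ('e'=30): chars_in_quartet=3 acc=0x3225E bytes_emitted=0
After char 3 ('e'=30): chars_in_quartet=4 acc=0xC8979E -> emit C8 97 9E, reset; bytes_emitted=3
After char 4 ('W'=22): chars_in_quartet=1 acc=0x16 bytes_emitted=3
After char 5 ('j'=35): chars_in_quartet=2 acc=0x5A3 bytes_emitted=3
After char 6 ('Y'=24): chars_in_quartet=3 acc=0x168D8 bytes_emitted=3
Padding '=': partial quartet acc=0x168D8 -> emit 5A 36; bytes_emitted=5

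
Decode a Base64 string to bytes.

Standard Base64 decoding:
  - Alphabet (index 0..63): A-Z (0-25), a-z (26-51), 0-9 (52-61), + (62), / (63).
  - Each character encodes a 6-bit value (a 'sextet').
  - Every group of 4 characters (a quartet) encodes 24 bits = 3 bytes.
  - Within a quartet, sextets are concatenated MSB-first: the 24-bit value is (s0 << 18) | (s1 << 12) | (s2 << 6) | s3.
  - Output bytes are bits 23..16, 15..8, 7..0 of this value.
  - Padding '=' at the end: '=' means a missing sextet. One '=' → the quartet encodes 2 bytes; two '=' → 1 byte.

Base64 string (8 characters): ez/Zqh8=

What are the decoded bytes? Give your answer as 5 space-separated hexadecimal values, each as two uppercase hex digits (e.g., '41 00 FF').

Answer: 7B 3F D9 AA 1F

Derivation:
After char 0 ('e'=30): chars_in_quartet=1 acc=0x1E bytes_emitted=0
After char 1 ('z'=51): chars_in_quartet=2 acc=0x7B3 bytes_emitted=0
After char 2 ('/'=63): chars_in_quartet=3 acc=0x1ECFF bytes_emitted=0
After char 3 ('Z'=25): chars_in_quartet=4 acc=0x7B3FD9 -> emit 7B 3F D9, reset; bytes_emitted=3
After char 4 ('q'=42): chars_in_quartet=1 acc=0x2A bytes_emitted=3
After char 5 ('h'=33): chars_in_quartet=2 acc=0xAA1 bytes_emitted=3
After char 6 ('8'=60): chars_in_quartet=3 acc=0x2A87C bytes_emitted=3
Padding '=': partial quartet acc=0x2A87C -> emit AA 1F; bytes_emitted=5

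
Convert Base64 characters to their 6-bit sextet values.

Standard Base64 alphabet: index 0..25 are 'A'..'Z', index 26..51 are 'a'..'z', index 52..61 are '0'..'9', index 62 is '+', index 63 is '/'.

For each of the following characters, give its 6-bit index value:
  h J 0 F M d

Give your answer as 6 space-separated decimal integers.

Answer: 33 9 52 5 12 29

Derivation:
'h': a..z range, 26 + ord('h') − ord('a') = 33
'J': A..Z range, ord('J') − ord('A') = 9
'0': 0..9 range, 52 + ord('0') − ord('0') = 52
'F': A..Z range, ord('F') − ord('A') = 5
'M': A..Z range, ord('M') − ord('A') = 12
'd': a..z range, 26 + ord('d') − ord('a') = 29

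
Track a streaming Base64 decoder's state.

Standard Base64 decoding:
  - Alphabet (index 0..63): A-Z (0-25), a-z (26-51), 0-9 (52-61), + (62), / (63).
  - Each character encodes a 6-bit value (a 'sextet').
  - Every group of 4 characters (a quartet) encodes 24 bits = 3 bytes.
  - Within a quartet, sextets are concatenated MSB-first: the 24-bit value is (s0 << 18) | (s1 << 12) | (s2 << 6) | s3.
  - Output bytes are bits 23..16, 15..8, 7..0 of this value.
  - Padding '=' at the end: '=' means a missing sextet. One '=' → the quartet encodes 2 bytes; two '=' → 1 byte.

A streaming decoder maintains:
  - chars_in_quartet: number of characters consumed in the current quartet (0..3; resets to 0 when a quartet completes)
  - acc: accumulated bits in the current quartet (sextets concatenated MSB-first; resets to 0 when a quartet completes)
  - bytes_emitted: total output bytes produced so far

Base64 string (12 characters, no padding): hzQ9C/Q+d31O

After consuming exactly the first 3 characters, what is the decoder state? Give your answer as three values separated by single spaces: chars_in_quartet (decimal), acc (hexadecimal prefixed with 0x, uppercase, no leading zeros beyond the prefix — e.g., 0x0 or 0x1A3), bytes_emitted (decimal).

After char 0 ('h'=33): chars_in_quartet=1 acc=0x21 bytes_emitted=0
After char 1 ('z'=51): chars_in_quartet=2 acc=0x873 bytes_emitted=0
After char 2 ('Q'=16): chars_in_quartet=3 acc=0x21CD0 bytes_emitted=0

Answer: 3 0x21CD0 0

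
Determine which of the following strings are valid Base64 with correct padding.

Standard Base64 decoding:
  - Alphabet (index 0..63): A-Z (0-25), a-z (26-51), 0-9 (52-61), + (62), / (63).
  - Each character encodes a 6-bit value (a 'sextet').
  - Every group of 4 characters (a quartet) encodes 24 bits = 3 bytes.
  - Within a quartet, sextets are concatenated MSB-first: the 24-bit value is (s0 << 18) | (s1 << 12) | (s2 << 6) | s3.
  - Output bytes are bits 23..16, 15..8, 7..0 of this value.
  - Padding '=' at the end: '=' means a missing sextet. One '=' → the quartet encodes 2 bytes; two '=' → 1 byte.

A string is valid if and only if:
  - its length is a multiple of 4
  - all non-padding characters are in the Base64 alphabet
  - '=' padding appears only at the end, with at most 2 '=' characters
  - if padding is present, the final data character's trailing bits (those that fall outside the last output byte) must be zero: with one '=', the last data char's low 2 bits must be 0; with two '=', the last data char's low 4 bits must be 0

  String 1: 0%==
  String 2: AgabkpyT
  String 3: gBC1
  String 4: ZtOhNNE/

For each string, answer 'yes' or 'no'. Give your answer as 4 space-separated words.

String 1: '0%==' → invalid (bad char(s): ['%'])
String 2: 'AgabkpyT' → valid
String 3: 'gBC1' → valid
String 4: 'ZtOhNNE/' → valid

Answer: no yes yes yes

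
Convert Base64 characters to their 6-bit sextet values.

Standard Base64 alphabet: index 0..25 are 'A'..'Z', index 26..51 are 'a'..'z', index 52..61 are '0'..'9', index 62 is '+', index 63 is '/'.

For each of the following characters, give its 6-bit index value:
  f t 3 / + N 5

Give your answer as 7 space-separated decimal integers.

'f': a..z range, 26 + ord('f') − ord('a') = 31
't': a..z range, 26 + ord('t') − ord('a') = 45
'3': 0..9 range, 52 + ord('3') − ord('0') = 55
'/': index 63
'+': index 62
'N': A..Z range, ord('N') − ord('A') = 13
'5': 0..9 range, 52 + ord('5') − ord('0') = 57

Answer: 31 45 55 63 62 13 57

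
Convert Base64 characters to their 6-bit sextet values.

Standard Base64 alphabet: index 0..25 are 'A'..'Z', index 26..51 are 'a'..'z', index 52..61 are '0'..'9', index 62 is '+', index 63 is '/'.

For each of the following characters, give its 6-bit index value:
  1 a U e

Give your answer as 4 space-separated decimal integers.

Answer: 53 26 20 30

Derivation:
'1': 0..9 range, 52 + ord('1') − ord('0') = 53
'a': a..z range, 26 + ord('a') − ord('a') = 26
'U': A..Z range, ord('U') − ord('A') = 20
'e': a..z range, 26 + ord('e') − ord('a') = 30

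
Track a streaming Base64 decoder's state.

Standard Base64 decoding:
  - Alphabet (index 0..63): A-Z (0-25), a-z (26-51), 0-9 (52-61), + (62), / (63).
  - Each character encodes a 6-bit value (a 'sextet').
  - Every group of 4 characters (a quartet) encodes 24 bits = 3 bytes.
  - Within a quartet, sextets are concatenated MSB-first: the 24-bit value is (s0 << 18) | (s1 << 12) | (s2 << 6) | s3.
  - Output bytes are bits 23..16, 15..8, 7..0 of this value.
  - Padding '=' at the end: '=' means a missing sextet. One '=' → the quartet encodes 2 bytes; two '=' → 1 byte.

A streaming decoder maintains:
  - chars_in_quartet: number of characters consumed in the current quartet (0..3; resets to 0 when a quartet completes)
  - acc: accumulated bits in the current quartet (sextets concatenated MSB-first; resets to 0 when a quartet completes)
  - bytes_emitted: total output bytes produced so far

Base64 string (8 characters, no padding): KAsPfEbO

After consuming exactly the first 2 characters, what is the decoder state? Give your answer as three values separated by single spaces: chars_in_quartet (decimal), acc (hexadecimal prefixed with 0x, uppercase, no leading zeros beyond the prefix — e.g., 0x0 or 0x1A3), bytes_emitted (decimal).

After char 0 ('K'=10): chars_in_quartet=1 acc=0xA bytes_emitted=0
After char 1 ('A'=0): chars_in_quartet=2 acc=0x280 bytes_emitted=0

Answer: 2 0x280 0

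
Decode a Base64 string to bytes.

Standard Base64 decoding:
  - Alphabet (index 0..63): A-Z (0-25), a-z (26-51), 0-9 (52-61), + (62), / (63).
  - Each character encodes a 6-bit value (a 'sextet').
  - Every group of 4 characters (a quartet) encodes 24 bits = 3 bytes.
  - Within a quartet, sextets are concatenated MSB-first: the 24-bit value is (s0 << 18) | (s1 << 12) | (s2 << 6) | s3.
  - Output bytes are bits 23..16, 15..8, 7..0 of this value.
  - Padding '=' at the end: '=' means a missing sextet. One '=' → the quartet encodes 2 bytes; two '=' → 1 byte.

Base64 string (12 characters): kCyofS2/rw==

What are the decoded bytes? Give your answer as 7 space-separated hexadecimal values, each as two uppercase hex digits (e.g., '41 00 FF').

Answer: 90 2C A8 7D 2D BF AF

Derivation:
After char 0 ('k'=36): chars_in_quartet=1 acc=0x24 bytes_emitted=0
After char 1 ('C'=2): chars_in_quartet=2 acc=0x902 bytes_emitted=0
After char 2 ('y'=50): chars_in_quartet=3 acc=0x240B2 bytes_emitted=0
After char 3 ('o'=40): chars_in_quartet=4 acc=0x902CA8 -> emit 90 2C A8, reset; bytes_emitted=3
After char 4 ('f'=31): chars_in_quartet=1 acc=0x1F bytes_emitted=3
After char 5 ('S'=18): chars_in_quartet=2 acc=0x7D2 bytes_emitted=3
After char 6 ('2'=54): chars_in_quartet=3 acc=0x1F4B6 bytes_emitted=3
After char 7 ('/'=63): chars_in_quartet=4 acc=0x7D2DBF -> emit 7D 2D BF, reset; bytes_emitted=6
After char 8 ('r'=43): chars_in_quartet=1 acc=0x2B bytes_emitted=6
After char 9 ('w'=48): chars_in_quartet=2 acc=0xAF0 bytes_emitted=6
Padding '==': partial quartet acc=0xAF0 -> emit AF; bytes_emitted=7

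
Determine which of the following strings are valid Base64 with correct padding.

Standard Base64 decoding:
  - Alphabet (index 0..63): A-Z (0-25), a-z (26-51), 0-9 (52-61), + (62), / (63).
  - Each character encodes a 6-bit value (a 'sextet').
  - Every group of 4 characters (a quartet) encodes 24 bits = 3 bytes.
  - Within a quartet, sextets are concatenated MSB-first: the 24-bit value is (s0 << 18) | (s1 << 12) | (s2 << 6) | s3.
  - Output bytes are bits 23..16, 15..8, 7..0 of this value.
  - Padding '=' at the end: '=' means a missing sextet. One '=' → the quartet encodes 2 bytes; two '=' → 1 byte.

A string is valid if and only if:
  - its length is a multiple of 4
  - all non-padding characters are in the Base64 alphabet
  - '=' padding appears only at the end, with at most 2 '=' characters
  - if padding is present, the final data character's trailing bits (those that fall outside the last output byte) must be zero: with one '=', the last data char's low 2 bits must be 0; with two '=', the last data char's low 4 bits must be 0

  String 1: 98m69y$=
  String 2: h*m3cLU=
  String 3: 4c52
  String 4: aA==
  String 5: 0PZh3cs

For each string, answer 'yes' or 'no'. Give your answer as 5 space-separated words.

String 1: '98m69y$=' → invalid (bad char(s): ['$'])
String 2: 'h*m3cLU=' → invalid (bad char(s): ['*'])
String 3: '4c52' → valid
String 4: 'aA==' → valid
String 5: '0PZh3cs' → invalid (len=7 not mult of 4)

Answer: no no yes yes no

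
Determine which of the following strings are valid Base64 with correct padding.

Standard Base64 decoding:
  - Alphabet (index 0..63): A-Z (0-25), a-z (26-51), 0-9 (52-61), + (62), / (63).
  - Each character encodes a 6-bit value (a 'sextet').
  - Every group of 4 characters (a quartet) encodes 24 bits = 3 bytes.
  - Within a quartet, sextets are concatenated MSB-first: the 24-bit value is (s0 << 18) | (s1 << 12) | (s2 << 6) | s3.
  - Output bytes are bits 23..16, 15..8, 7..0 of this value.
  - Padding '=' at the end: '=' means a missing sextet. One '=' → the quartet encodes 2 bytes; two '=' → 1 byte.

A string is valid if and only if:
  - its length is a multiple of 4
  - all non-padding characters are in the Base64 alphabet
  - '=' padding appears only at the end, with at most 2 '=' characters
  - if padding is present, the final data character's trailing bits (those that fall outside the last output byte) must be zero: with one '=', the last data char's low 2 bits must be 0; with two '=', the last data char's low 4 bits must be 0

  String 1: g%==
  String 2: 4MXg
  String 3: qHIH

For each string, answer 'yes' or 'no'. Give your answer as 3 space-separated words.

String 1: 'g%==' → invalid (bad char(s): ['%'])
String 2: '4MXg' → valid
String 3: 'qHIH' → valid

Answer: no yes yes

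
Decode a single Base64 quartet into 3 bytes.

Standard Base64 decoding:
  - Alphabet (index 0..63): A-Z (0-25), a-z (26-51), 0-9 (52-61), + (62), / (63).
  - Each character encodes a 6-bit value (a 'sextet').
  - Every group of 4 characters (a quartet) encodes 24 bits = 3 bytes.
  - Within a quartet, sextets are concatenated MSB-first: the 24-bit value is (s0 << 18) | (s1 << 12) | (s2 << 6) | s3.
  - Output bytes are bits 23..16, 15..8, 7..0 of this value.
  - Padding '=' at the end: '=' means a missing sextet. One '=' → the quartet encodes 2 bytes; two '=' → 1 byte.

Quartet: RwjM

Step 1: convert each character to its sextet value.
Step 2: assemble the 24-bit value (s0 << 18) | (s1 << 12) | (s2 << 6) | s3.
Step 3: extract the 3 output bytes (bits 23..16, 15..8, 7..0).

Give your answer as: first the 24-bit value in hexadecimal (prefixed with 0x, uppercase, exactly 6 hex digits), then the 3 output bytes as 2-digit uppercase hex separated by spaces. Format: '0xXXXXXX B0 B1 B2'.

Sextets: R=17, w=48, j=35, M=12
24-bit: (17<<18) | (48<<12) | (35<<6) | 12
      = 0x440000 | 0x030000 | 0x0008C0 | 0x00000C
      = 0x4708CC
Bytes: (v>>16)&0xFF=47, (v>>8)&0xFF=08, v&0xFF=CC

Answer: 0x4708CC 47 08 CC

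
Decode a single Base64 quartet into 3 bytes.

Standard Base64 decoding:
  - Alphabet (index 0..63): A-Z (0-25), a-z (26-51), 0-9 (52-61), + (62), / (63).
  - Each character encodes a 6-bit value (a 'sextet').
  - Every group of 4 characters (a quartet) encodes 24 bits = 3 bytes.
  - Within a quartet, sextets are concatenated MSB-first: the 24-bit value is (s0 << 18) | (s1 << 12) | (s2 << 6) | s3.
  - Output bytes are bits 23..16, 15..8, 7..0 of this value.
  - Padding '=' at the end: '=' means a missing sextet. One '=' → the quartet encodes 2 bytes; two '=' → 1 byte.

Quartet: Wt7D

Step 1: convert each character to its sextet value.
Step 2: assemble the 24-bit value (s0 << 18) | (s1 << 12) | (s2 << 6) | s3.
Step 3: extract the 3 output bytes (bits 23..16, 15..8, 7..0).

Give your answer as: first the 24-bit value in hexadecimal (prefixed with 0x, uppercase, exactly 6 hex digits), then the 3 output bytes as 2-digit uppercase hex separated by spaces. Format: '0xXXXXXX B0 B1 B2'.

Answer: 0x5ADEC3 5A DE C3

Derivation:
Sextets: W=22, t=45, 7=59, D=3
24-bit: (22<<18) | (45<<12) | (59<<6) | 3
      = 0x580000 | 0x02D000 | 0x000EC0 | 0x000003
      = 0x5ADEC3
Bytes: (v>>16)&0xFF=5A, (v>>8)&0xFF=DE, v&0xFF=C3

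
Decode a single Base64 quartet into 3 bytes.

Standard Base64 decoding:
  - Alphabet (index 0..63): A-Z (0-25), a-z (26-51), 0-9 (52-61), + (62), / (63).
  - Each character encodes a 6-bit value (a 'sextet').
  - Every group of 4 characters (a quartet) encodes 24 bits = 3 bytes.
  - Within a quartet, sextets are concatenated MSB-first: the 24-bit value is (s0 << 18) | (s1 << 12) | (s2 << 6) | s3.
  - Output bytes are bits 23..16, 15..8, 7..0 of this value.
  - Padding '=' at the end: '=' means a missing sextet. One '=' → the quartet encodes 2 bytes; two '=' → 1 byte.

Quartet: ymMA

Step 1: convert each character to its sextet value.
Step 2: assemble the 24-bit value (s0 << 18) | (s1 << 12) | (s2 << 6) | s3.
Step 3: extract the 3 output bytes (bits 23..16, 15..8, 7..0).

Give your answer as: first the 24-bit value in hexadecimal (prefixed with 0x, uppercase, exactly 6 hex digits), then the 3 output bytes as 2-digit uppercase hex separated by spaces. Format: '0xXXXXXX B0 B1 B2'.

Answer: 0xCA6300 CA 63 00

Derivation:
Sextets: y=50, m=38, M=12, A=0
24-bit: (50<<18) | (38<<12) | (12<<6) | 0
      = 0xC80000 | 0x026000 | 0x000300 | 0x000000
      = 0xCA6300
Bytes: (v>>16)&0xFF=CA, (v>>8)&0xFF=63, v&0xFF=00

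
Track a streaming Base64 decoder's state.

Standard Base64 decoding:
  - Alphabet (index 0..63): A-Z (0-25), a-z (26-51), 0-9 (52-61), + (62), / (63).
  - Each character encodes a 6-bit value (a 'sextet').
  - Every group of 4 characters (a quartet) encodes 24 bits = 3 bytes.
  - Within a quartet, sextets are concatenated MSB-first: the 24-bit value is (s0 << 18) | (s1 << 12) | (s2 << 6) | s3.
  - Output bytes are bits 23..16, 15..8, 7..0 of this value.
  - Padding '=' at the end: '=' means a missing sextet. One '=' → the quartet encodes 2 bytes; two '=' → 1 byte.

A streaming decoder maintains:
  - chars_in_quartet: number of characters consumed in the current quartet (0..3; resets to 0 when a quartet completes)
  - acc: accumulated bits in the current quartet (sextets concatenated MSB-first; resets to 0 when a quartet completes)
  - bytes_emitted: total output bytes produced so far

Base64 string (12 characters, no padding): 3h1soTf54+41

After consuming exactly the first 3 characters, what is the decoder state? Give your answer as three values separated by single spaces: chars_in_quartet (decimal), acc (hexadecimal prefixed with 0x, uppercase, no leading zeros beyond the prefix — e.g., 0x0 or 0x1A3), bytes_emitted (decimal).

After char 0 ('3'=55): chars_in_quartet=1 acc=0x37 bytes_emitted=0
After char 1 ('h'=33): chars_in_quartet=2 acc=0xDE1 bytes_emitted=0
After char 2 ('1'=53): chars_in_quartet=3 acc=0x37875 bytes_emitted=0

Answer: 3 0x37875 0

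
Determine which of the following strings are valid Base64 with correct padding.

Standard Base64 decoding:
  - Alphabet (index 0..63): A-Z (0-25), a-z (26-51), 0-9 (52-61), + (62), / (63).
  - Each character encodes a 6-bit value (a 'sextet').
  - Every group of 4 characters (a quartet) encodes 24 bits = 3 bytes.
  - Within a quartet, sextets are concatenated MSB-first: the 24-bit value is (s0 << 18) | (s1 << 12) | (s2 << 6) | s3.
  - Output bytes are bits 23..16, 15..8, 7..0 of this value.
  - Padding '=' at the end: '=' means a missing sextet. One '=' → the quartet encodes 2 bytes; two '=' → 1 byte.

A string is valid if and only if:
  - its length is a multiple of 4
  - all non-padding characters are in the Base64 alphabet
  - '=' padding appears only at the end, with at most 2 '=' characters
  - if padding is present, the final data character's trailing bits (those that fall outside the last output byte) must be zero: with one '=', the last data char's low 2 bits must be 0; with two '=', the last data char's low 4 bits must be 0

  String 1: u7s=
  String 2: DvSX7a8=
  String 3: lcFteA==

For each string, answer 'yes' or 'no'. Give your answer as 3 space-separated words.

Answer: yes yes yes

Derivation:
String 1: 'u7s=' → valid
String 2: 'DvSX7a8=' → valid
String 3: 'lcFteA==' → valid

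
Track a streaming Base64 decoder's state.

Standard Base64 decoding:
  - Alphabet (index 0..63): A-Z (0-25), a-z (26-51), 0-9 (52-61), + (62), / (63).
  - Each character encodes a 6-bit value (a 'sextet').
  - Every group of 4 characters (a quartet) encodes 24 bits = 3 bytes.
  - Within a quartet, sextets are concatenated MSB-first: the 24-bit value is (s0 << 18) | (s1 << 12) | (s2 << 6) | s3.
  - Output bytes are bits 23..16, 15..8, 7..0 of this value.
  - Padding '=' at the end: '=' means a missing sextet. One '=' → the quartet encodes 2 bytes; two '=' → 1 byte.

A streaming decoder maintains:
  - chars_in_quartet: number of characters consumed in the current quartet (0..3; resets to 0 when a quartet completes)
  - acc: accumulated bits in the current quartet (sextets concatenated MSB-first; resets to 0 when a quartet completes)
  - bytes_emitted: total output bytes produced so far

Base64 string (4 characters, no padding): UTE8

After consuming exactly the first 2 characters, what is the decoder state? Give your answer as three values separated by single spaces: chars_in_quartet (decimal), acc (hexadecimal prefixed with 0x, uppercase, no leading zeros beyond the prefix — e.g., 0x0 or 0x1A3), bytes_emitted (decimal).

Answer: 2 0x513 0

Derivation:
After char 0 ('U'=20): chars_in_quartet=1 acc=0x14 bytes_emitted=0
After char 1 ('T'=19): chars_in_quartet=2 acc=0x513 bytes_emitted=0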